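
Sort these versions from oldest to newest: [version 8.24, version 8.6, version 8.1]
[version 8.1, version 8.6, version 8.24]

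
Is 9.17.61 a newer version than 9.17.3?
Yes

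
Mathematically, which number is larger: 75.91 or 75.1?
75.91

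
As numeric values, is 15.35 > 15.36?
False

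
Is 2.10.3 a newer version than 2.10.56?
No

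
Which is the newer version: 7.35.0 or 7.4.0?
7.35.0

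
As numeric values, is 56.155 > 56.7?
False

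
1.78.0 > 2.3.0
False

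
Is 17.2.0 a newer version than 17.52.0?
No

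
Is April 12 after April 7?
Yes. Day 12 comes after day 7 in April — this is a date comparison, not a decimal one (the decimal 4.12 would be smaller than 4.7).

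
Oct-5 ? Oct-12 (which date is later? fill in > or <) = <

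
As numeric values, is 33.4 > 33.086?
True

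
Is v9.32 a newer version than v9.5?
Yes. Version numbers are compared segment by segment as integers, not as decimals: minor version 32 > 5, so v9.32 > v9.5 (even though the decimal 9.32 < 9.5).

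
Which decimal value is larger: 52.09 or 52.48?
52.48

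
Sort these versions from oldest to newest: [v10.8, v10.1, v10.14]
[v10.1, v10.8, v10.14]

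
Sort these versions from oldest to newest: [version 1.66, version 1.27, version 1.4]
[version 1.4, version 1.27, version 1.66]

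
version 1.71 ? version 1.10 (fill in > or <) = >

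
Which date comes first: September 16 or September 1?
September 1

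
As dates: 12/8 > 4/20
True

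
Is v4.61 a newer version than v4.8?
Yes. Version numbers are compared segment by segment as integers, not as decimals: minor version 61 > 8, so v4.61 > v4.8 (even though the decimal 4.61 < 4.8).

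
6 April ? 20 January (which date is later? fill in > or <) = >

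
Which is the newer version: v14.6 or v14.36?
v14.36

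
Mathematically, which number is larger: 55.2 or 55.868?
55.868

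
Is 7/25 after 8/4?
No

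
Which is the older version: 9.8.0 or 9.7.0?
9.7.0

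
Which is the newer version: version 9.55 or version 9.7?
version 9.55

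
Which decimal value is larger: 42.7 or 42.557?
42.7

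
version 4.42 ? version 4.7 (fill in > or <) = >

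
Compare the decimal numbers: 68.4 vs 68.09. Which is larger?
68.4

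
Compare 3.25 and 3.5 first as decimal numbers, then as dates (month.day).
As decimals: 3.25 < 3.5. As dates: 3/25 is later than 3/5 (day 25 > day 5).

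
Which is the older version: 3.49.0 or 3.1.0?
3.1.0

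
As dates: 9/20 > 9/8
True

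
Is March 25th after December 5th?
No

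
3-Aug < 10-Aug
True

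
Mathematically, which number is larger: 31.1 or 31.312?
31.312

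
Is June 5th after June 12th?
No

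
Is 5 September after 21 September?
No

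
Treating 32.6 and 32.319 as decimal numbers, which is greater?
32.6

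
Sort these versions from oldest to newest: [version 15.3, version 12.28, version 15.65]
[version 12.28, version 15.3, version 15.65]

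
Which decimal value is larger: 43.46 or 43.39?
43.46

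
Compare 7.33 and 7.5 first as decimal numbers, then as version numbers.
As decimals: 7.33 < 7.5. As versions: v7.33 > v7.5 (minor version 33 > 5).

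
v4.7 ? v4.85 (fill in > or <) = <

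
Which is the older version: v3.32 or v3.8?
v3.8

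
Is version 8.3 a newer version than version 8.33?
No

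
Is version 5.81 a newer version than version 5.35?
Yes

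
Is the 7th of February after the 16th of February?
No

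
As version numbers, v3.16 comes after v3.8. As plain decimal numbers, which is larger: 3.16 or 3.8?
3.8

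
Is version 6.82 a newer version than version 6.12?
Yes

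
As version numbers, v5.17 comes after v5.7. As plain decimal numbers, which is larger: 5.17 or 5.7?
5.7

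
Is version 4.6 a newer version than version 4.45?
No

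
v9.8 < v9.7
False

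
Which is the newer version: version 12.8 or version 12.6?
version 12.8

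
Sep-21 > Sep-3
True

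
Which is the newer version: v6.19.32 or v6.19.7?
v6.19.32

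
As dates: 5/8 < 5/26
True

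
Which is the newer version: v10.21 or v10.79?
v10.79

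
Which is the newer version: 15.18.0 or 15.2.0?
15.18.0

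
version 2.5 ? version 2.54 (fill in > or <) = <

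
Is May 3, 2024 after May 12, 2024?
No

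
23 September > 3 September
True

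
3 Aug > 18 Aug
False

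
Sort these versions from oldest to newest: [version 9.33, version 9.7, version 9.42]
[version 9.7, version 9.33, version 9.42]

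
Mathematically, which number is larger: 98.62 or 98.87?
98.87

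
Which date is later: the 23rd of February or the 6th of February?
the 23rd of February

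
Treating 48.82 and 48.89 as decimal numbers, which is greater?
48.89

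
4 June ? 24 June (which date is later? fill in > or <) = <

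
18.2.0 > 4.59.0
True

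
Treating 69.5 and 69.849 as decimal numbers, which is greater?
69.849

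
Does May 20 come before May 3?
No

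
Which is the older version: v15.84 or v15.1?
v15.1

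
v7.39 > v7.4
True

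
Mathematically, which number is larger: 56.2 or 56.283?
56.283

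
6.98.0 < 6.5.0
False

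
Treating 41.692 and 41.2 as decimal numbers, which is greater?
41.692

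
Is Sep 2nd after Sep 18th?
No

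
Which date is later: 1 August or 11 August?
11 August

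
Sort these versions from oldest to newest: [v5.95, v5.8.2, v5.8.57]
[v5.8.2, v5.8.57, v5.95]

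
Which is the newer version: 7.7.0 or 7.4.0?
7.7.0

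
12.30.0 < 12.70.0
True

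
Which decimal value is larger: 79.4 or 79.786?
79.786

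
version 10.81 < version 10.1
False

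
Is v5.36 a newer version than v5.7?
Yes. Version numbers are compared segment by segment as integers, not as decimals: minor version 36 > 7, so v5.36 > v5.7 (even though the decimal 5.36 < 5.7).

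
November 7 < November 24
True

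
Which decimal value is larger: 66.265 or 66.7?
66.7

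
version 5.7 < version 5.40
True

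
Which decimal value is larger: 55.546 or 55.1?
55.546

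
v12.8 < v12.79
True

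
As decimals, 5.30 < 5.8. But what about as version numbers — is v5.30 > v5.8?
True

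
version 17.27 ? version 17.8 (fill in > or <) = >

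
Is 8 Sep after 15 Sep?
No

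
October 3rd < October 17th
True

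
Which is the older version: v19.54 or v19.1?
v19.1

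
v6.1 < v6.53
True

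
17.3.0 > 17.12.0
False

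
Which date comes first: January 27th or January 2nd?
January 2nd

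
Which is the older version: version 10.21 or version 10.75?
version 10.21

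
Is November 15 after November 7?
Yes. Day 15 comes after day 7 in November — this is a date comparison, not a decimal one (the decimal 11.15 would be smaller than 11.7).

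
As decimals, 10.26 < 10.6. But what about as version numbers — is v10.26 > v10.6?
True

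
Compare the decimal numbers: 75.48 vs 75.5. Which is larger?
75.5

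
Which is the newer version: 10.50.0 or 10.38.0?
10.50.0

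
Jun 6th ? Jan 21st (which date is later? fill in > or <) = >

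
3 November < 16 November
True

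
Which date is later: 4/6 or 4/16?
4/16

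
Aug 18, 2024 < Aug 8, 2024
False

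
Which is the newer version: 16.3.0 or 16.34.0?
16.34.0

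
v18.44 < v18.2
False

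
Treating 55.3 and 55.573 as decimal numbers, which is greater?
55.573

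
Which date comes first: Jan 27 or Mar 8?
Jan 27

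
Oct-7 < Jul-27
False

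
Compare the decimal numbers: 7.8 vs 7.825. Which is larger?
7.825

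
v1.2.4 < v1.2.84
True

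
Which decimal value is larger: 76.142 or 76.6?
76.6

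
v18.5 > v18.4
True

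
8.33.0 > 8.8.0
True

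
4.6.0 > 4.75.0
False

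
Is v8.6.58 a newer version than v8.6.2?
Yes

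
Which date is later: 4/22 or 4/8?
4/22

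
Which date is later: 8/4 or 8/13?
8/13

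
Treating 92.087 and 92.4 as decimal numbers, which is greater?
92.4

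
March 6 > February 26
True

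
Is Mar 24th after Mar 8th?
Yes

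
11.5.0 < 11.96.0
True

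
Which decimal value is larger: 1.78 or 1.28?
1.78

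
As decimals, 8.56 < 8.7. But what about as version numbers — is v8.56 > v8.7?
True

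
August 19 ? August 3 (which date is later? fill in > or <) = >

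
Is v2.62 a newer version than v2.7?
Yes. Version numbers are compared segment by segment as integers, not as decimals: minor version 62 > 7, so v2.62 > v2.7 (even though the decimal 2.62 < 2.7).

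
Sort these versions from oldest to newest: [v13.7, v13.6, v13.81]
[v13.6, v13.7, v13.81]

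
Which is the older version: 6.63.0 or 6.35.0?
6.35.0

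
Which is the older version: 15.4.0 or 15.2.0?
15.2.0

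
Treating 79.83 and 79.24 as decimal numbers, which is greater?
79.83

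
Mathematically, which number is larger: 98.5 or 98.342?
98.5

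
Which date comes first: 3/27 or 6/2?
3/27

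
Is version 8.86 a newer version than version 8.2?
Yes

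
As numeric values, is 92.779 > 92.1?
True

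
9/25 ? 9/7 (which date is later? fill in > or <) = >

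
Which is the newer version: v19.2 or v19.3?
v19.3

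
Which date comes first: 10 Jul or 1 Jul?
1 Jul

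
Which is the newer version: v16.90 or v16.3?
v16.90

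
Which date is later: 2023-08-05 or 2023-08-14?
2023-08-14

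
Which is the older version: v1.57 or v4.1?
v1.57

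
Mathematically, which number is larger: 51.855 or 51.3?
51.855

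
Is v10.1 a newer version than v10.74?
No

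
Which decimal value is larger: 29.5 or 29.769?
29.769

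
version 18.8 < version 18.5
False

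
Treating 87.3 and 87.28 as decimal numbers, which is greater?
87.3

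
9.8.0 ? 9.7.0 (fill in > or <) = >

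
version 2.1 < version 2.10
True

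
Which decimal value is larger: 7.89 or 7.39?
7.89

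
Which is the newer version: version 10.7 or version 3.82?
version 10.7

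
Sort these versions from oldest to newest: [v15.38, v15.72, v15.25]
[v15.25, v15.38, v15.72]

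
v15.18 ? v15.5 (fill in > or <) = >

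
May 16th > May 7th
True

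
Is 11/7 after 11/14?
No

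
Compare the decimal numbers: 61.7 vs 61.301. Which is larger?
61.7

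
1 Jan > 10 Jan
False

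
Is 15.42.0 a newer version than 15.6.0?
Yes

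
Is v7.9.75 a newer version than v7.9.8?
Yes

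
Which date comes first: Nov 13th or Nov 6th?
Nov 6th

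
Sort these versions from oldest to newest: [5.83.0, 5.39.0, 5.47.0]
[5.39.0, 5.47.0, 5.83.0]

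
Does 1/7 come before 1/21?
Yes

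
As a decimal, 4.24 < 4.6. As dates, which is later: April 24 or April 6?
April 24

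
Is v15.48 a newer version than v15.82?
No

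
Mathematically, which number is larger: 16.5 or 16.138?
16.5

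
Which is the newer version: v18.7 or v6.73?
v18.7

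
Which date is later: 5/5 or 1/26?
5/5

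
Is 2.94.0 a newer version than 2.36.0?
Yes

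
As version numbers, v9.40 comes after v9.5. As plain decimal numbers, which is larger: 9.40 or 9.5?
9.5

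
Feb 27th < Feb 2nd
False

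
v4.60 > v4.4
True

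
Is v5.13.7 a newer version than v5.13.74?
No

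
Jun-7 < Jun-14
True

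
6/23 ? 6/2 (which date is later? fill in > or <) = >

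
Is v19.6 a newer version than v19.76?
No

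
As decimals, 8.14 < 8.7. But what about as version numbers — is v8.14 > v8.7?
True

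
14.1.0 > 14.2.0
False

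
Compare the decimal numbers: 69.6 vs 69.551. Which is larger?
69.6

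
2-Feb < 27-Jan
False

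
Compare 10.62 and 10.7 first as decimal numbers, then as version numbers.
As decimals: 10.62 < 10.7. As versions: v10.62 > v10.7 (minor version 62 > 7).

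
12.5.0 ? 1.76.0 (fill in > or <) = >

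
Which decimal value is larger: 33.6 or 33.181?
33.6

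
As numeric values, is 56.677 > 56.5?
True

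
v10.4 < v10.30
True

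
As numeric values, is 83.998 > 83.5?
True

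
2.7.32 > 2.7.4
True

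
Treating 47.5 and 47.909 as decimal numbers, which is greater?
47.909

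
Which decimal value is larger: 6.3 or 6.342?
6.342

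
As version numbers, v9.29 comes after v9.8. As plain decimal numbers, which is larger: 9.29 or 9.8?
9.8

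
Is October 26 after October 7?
Yes. Day 26 comes after day 7 in October — this is a date comparison, not a decimal one (the decimal 10.26 would be smaller than 10.7).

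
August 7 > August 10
False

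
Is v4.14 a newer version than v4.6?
Yes. Version numbers are compared segment by segment as integers, not as decimals: minor version 14 > 6, so v4.14 > v4.6 (even though the decimal 4.14 < 4.6).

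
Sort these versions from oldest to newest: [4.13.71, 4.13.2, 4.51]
[4.13.2, 4.13.71, 4.51]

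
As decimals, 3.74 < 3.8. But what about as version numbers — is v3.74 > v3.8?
True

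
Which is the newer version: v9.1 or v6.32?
v9.1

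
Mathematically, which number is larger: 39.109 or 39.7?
39.7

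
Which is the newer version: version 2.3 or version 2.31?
version 2.31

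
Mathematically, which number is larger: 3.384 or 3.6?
3.6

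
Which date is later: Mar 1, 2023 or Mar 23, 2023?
Mar 23, 2023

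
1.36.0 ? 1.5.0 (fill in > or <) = >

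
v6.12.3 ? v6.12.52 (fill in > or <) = <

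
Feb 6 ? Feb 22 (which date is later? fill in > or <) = <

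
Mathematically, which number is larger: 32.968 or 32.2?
32.968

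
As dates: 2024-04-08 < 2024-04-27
True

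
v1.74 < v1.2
False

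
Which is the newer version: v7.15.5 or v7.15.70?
v7.15.70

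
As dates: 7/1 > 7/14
False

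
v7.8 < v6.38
False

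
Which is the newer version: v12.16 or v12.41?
v12.41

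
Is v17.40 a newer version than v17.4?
Yes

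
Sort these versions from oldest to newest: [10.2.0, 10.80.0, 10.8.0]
[10.2.0, 10.8.0, 10.80.0]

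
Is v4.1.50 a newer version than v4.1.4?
Yes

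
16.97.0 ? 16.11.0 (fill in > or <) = >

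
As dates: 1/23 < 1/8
False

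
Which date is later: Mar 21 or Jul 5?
Jul 5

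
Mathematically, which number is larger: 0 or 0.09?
0.09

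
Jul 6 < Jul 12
True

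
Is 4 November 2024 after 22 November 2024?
No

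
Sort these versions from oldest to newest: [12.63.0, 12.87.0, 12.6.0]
[12.6.0, 12.63.0, 12.87.0]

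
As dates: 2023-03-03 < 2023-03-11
True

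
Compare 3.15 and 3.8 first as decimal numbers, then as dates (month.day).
As decimals: 3.15 < 3.8. As dates: 3/15 is later than 3/8 (day 15 > day 8).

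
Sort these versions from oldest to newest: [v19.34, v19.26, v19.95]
[v19.26, v19.34, v19.95]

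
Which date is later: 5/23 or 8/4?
8/4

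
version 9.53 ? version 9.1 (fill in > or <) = >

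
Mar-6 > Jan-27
True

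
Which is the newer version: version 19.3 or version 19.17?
version 19.17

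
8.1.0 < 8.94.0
True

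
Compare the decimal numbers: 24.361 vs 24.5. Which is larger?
24.5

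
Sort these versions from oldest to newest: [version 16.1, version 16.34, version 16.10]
[version 16.1, version 16.10, version 16.34]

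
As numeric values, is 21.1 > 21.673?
False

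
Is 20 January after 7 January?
Yes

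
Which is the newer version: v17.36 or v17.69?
v17.69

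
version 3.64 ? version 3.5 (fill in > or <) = >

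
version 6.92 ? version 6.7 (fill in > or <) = >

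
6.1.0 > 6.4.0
False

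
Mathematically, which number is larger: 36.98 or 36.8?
36.98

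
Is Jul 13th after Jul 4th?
Yes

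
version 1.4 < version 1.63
True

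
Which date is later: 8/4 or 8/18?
8/18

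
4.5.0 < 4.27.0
True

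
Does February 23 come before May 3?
Yes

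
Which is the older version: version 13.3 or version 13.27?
version 13.3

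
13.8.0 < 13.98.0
True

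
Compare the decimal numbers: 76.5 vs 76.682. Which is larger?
76.682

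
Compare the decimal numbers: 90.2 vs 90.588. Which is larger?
90.588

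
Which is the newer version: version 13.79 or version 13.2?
version 13.79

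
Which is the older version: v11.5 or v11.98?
v11.5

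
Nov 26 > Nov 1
True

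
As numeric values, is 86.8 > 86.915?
False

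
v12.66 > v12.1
True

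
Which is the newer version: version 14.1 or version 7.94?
version 14.1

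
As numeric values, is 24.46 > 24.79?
False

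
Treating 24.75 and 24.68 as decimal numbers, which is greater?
24.75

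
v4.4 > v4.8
False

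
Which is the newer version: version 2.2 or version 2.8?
version 2.8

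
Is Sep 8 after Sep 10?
No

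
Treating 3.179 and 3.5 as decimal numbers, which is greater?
3.5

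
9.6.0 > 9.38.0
False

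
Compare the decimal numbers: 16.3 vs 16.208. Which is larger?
16.3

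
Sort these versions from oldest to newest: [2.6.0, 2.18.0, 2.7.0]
[2.6.0, 2.7.0, 2.18.0]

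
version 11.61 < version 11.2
False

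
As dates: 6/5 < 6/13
True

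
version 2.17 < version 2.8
False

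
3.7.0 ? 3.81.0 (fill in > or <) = <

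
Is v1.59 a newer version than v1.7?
Yes. Version numbers are compared segment by segment as integers, not as decimals: minor version 59 > 7, so v1.59 > v1.7 (even though the decimal 1.59 < 1.7).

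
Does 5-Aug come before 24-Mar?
No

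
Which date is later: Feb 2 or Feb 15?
Feb 15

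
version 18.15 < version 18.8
False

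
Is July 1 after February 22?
Yes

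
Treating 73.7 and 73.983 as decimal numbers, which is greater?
73.983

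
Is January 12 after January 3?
Yes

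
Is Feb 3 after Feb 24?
No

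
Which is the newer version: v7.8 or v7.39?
v7.39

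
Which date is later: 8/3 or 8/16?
8/16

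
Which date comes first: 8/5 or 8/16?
8/5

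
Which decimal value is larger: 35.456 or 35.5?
35.5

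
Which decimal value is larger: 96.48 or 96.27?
96.48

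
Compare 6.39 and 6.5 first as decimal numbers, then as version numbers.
As decimals: 6.39 < 6.5. As versions: v6.39 > v6.5 (minor version 39 > 5).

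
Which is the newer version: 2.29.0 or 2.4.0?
2.29.0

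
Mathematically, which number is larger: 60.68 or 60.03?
60.68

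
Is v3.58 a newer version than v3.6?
Yes. Version numbers are compared segment by segment as integers, not as decimals: minor version 58 > 6, so v3.58 > v3.6 (even though the decimal 3.58 < 3.6).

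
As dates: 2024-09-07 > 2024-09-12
False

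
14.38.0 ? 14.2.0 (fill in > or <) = >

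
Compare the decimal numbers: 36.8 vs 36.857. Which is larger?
36.857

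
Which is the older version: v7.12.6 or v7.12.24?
v7.12.6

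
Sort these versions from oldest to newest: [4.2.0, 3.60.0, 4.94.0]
[3.60.0, 4.2.0, 4.94.0]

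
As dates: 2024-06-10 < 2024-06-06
False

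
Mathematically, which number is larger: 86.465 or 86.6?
86.6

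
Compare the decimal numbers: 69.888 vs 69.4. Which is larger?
69.888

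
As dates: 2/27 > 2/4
True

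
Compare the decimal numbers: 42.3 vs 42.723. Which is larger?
42.723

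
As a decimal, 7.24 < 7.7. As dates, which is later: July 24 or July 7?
July 24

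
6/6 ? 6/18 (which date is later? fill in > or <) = <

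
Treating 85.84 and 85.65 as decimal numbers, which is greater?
85.84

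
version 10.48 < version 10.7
False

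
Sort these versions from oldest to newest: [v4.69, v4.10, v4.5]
[v4.5, v4.10, v4.69]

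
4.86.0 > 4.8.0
True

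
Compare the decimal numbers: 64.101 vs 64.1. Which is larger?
64.101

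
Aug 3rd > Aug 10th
False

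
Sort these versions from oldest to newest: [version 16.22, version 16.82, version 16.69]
[version 16.22, version 16.69, version 16.82]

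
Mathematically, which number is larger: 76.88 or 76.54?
76.88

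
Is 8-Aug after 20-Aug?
No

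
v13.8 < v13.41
True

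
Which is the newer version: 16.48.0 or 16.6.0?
16.48.0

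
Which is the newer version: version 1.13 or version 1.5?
version 1.13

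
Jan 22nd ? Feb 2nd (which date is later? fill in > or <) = <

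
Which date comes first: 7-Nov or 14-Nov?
7-Nov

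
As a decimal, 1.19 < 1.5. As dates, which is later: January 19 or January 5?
January 19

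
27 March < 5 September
True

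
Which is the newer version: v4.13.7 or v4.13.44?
v4.13.44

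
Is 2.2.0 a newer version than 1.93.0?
Yes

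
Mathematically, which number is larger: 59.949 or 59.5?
59.949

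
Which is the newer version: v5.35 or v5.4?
v5.35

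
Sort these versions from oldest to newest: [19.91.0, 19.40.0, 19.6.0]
[19.6.0, 19.40.0, 19.91.0]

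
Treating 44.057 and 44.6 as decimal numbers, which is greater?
44.6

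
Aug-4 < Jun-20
False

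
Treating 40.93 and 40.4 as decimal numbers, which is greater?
40.93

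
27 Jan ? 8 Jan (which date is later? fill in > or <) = >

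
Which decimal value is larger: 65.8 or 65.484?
65.8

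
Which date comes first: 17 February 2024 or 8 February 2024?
8 February 2024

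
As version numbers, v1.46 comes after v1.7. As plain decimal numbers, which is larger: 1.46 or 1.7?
1.7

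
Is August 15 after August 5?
Yes. Day 15 comes after day 5 in August — this is a date comparison, not a decimal one (the decimal 8.15 would be smaller than 8.5).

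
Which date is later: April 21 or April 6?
April 21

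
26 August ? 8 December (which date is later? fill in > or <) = <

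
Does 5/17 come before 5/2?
No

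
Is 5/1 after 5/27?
No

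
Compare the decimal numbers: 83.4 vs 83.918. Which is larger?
83.918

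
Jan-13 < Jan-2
False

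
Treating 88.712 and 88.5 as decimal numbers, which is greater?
88.712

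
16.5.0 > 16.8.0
False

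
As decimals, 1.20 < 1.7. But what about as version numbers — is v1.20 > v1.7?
True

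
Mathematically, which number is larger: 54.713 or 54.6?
54.713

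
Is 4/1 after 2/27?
Yes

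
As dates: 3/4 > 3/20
False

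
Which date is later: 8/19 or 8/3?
8/19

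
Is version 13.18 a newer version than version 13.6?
Yes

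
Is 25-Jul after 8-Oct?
No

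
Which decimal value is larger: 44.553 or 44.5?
44.553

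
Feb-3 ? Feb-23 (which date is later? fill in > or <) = <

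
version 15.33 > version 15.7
True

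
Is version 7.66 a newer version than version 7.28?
Yes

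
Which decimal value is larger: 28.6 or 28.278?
28.6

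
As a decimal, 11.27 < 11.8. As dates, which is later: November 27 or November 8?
November 27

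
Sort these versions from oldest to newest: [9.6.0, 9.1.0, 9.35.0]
[9.1.0, 9.6.0, 9.35.0]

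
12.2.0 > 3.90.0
True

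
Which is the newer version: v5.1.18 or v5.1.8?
v5.1.18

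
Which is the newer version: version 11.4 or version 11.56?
version 11.56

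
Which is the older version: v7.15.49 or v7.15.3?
v7.15.3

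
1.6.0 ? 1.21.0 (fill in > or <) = <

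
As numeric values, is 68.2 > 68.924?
False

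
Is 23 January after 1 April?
No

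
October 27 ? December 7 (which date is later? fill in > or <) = <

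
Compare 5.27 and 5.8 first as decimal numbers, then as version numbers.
As decimals: 5.27 < 5.8. As versions: v5.27 > v5.8 (minor version 27 > 8).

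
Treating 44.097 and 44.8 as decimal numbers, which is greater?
44.8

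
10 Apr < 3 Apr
False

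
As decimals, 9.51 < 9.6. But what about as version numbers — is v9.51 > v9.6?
True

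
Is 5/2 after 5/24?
No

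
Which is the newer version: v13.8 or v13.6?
v13.8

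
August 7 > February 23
True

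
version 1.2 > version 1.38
False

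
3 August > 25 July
True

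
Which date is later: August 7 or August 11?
August 11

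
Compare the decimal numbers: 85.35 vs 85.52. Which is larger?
85.52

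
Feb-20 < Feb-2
False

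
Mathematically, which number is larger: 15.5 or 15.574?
15.574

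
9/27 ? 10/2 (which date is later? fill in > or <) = <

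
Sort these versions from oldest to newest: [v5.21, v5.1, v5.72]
[v5.1, v5.21, v5.72]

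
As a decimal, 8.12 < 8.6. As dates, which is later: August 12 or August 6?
August 12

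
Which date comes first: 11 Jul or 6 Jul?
6 Jul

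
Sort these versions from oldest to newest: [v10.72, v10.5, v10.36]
[v10.5, v10.36, v10.72]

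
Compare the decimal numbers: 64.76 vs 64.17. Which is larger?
64.76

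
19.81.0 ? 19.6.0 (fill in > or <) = >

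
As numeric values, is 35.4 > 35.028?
True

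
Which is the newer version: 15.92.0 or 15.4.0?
15.92.0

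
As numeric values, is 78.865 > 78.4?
True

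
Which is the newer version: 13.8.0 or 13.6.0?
13.8.0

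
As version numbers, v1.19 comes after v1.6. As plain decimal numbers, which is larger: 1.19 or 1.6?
1.6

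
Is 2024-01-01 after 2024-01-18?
No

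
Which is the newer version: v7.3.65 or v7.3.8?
v7.3.65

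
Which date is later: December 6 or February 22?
December 6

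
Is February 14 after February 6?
Yes. Day 14 comes after day 6 in February — this is a date comparison, not a decimal one (the decimal 2.14 would be smaller than 2.6).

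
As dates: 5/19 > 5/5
True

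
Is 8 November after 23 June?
Yes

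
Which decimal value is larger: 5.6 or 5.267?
5.6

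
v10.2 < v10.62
True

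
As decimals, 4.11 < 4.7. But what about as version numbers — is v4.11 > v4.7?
True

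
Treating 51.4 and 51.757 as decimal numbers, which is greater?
51.757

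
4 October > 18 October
False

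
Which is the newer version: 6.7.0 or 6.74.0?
6.74.0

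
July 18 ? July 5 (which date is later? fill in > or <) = >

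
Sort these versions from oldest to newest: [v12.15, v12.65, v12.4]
[v12.4, v12.15, v12.65]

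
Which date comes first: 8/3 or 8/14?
8/3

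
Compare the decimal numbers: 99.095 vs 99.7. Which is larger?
99.7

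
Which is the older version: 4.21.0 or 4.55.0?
4.21.0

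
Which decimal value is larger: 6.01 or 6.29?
6.29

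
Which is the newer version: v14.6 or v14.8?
v14.8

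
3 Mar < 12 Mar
True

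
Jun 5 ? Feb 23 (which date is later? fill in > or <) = >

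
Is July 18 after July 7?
Yes. Day 18 comes after day 7 in July — this is a date comparison, not a decimal one (the decimal 7.18 would be smaller than 7.7).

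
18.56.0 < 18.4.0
False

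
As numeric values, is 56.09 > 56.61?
False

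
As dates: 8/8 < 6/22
False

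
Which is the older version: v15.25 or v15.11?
v15.11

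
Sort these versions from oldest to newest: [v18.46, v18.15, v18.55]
[v18.15, v18.46, v18.55]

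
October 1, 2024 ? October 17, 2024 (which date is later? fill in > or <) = <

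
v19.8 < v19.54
True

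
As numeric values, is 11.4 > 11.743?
False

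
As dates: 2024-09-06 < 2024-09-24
True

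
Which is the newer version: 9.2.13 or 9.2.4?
9.2.13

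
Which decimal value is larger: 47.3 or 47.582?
47.582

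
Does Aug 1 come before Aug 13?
Yes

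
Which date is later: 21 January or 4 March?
4 March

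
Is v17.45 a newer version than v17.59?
No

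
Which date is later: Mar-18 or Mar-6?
Mar-18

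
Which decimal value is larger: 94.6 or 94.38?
94.6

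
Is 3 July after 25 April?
Yes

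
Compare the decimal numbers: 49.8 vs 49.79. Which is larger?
49.8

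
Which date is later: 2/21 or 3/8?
3/8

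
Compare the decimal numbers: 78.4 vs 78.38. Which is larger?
78.4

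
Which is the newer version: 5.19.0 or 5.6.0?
5.19.0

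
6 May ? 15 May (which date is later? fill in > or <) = <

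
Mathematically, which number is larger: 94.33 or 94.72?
94.72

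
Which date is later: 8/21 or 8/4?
8/21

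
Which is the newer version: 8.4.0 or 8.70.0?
8.70.0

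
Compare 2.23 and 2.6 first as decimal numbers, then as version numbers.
As decimals: 2.23 < 2.6. As versions: v2.23 > v2.6 (minor version 23 > 6).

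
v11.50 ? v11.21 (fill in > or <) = >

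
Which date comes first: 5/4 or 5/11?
5/4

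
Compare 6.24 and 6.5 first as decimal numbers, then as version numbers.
As decimals: 6.24 < 6.5. As versions: v6.24 > v6.5 (minor version 24 > 5).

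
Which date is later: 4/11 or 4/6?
4/11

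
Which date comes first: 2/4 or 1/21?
1/21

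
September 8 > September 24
False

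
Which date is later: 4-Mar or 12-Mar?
12-Mar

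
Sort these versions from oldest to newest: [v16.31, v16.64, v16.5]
[v16.5, v16.31, v16.64]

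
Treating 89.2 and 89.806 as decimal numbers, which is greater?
89.806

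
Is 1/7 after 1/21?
No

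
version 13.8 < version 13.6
False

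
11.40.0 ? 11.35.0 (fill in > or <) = >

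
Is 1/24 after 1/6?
Yes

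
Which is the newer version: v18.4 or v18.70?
v18.70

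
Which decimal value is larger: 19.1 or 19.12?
19.12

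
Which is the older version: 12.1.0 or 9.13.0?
9.13.0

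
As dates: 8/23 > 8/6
True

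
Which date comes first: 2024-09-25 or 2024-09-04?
2024-09-04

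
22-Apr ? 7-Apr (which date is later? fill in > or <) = >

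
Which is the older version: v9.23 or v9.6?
v9.6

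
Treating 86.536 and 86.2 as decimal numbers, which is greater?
86.536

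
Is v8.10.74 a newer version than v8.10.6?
Yes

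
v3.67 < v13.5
True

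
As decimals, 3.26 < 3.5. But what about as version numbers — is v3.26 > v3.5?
True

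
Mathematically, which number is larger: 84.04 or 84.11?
84.11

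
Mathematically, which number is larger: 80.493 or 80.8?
80.8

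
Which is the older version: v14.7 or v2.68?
v2.68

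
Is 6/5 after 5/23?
Yes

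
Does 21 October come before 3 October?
No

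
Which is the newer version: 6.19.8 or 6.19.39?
6.19.39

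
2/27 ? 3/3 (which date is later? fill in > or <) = <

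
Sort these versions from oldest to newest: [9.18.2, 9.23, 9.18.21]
[9.18.2, 9.18.21, 9.23]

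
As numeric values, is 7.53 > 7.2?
True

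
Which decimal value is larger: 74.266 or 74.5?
74.5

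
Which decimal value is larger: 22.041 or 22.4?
22.4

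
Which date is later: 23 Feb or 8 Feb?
23 Feb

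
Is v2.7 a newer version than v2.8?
No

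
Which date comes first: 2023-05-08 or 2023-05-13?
2023-05-08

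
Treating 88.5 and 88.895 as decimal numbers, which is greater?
88.895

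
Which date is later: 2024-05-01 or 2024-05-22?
2024-05-22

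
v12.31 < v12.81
True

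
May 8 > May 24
False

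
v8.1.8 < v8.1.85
True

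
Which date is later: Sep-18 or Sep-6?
Sep-18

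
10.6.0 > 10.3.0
True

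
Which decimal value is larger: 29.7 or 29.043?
29.7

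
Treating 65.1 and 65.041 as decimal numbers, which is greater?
65.1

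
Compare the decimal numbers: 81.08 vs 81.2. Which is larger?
81.2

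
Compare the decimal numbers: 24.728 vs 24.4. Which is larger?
24.728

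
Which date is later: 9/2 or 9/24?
9/24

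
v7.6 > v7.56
False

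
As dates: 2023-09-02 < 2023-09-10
True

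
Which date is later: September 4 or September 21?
September 21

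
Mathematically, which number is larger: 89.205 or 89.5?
89.5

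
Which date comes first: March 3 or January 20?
January 20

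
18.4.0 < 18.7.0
True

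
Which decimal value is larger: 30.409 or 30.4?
30.409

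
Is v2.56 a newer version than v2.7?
Yes. Version numbers are compared segment by segment as integers, not as decimals: minor version 56 > 7, so v2.56 > v2.7 (even though the decimal 2.56 < 2.7).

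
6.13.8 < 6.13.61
True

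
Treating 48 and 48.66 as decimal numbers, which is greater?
48.66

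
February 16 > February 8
True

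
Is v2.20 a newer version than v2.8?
Yes. Version numbers are compared segment by segment as integers, not as decimals: minor version 20 > 8, so v2.20 > v2.8 (even though the decimal 2.20 < 2.8).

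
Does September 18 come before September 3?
No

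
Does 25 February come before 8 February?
No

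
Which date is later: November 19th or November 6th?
November 19th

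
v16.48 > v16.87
False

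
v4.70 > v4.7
True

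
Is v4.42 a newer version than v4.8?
Yes. Version numbers are compared segment by segment as integers, not as decimals: minor version 42 > 8, so v4.42 > v4.8 (even though the decimal 4.42 < 4.8).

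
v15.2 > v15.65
False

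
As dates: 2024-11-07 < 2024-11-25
True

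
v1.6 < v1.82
True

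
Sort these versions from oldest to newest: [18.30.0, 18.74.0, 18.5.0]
[18.5.0, 18.30.0, 18.74.0]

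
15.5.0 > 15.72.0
False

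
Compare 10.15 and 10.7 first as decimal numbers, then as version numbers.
As decimals: 10.15 < 10.7. As versions: v10.15 > v10.7 (minor version 15 > 7).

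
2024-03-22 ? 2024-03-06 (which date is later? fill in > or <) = >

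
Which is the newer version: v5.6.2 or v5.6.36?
v5.6.36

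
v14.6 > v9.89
True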